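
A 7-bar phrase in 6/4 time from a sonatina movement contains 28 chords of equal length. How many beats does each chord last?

1.5 beats

7 bars × 6 beats/bar = 42 beats total.
42 beats ÷ 28 chords = 1.5 beats per chord.
(That is a dotted quarter note.)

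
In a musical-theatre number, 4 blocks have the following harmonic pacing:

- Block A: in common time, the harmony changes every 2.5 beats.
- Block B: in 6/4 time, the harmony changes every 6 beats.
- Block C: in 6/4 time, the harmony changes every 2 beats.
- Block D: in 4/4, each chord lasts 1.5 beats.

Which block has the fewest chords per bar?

Block B

A: each chord is 2.5 beats in 4/4, so 1.6 per bar.
B: each chord is 6 beats in 6/4, so 1 per bar.
C: each chord is 2 beats in 6/4, so 3 per bar.
D: each chord is 1.5 beats in 4/4, so 8/3 per bar.
Slowest is B at 1 chords/bar.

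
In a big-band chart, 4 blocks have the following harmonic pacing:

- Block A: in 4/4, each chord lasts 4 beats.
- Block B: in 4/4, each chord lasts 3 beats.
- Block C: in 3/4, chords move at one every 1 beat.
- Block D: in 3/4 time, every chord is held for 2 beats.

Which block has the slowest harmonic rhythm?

Block A

A: 4/4 = 1 chord/bar.
B: 4/3 = 4/3 chords/bar.
C: 3/1 = 3 chords/bar.
D: 3/2 = 1.5 chords/bar.
Slowest is A at 1 chords/bar.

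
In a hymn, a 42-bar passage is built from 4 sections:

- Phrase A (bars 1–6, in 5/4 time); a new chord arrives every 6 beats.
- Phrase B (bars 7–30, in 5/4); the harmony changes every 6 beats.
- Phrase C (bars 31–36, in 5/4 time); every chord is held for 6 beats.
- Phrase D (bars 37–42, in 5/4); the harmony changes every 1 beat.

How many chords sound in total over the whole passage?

A: 6 bars × 5 beats = 30 beats; 6 beats/chord → 5 chords.
B: 24 bars × 5 beats = 120 beats; 6 beats/chord → 20 chords.
C: 6 bars × 5 beats = 30 beats; 6 beats/chord → 5 chords.
D: 6 bars × 5 beats = 30 beats; 1 beat/chord → 30 chords.
Total: 5 + 20 + 5 + 30 = 60.

60 chords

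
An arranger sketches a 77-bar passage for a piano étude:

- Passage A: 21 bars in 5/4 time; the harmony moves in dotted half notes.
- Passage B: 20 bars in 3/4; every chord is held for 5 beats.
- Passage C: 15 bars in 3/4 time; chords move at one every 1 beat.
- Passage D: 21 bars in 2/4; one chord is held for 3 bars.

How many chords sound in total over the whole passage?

99 chords

A has 105 beats and chords last 3 each, so 35 chords.
B has 60 beats and chords last 5 each, so 12 chords.
C has 45 beats and chords last 1 each, so 45 chords.
D has 42 beats and chords last 6 each, so 7 chords.
Total: 35 + 12 + 45 + 7 = 99.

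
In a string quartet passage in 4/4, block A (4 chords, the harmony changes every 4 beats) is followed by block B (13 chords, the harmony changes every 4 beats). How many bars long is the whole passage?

17 bars

A: 4 × 4 = 16 beats = 4 bars.
B: 13 × 4 = 52 beats = 13 bars.
Total: 4 + 13 = 17 bars.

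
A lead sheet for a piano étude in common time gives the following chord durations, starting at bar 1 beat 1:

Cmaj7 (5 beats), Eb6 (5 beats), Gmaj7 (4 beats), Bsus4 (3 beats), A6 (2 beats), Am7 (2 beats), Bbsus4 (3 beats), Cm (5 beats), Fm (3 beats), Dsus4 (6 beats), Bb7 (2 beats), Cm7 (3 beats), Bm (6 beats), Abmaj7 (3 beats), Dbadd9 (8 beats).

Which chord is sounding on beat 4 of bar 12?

Beat 4 of bar 12 is beat (12−1)×4 + 4 = 48 overall.
Running totals: Cmaj7 ends at 5, Eb6 ends at 10, Gmaj7 ends at 14, Bsus4 ends at 17, A6 ends at 19, Am7 ends at 21, Bbsus4 ends at 24, Cm ends at 29, Fm ends at 32, Dsus4 ends at 38, Bb7 ends at 40, Cm7 ends at 43, Bm ends at 49.
Beat 48 falls within Bm.

Bm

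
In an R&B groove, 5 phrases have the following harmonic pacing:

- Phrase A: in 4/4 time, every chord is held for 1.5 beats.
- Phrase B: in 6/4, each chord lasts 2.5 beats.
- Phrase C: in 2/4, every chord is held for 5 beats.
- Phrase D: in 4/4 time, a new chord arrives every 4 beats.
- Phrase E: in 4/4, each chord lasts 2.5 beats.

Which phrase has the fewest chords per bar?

Phrase C

A: each chord is 1.5 beats in 4/4, so 8/3 per bar.
B: each chord is 2.5 beats in 6/4, so 2.4 per bar.
C: each chord is 5 beats in 2/4, so 0.4 per bar.
D: each chord is 4 beats in 4/4, so 1 per bar.
E: each chord is 2.5 beats in 4/4, so 1.6 per bar.
Slowest is C at 0.4 chords/bar.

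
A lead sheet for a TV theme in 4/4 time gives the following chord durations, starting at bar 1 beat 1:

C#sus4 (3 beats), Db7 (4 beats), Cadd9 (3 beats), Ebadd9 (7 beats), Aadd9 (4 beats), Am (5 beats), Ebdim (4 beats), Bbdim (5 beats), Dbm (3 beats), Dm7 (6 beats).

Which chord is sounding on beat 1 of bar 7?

Am

Beat 1 of bar 7 is beat (7−1)×4 + 1 = 25 overall.
Running totals: C#sus4 ends at 3, Db7 ends at 7, Cadd9 ends at 10, Ebadd9 ends at 17, Aadd9 ends at 21, Am ends at 26.
Beat 25 falls within Am.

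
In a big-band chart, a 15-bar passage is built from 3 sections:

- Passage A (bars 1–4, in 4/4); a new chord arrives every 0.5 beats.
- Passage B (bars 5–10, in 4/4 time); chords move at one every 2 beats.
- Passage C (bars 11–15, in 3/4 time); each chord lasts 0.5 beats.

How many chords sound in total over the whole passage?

A has 16 beats and chords last 0.5 each, so 32 chords.
B has 24 beats and chords last 2 each, so 12 chords.
C has 15 beats and chords last 0.5 each, so 30 chords.
Total: 32 + 12 + 30 = 74.

74 chords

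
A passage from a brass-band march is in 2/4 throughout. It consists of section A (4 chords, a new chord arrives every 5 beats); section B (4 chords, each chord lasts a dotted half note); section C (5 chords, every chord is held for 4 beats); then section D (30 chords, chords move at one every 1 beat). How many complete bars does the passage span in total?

41 bars

A: 4 × 5 = 20 beats = 10 bars.
B: 4 × 3 = 12 beats = 6 bars.
C: 5 × 4 = 20 beats = 10 bars.
D: 30 × 1 = 30 beats = 15 bars.
Total: 10 + 6 + 10 + 15 = 41 bars.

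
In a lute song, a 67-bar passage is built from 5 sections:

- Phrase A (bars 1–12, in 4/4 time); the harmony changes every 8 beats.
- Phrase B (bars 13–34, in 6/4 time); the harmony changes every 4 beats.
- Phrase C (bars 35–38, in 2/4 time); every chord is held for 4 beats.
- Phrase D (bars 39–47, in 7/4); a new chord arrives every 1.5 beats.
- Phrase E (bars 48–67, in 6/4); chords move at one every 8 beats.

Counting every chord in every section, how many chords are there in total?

A: 12·4 = 48 beats, 48/8 = 6 chords.
B: 22·6 = 132 beats, 132/4 = 33 chords.
C: 4·2 = 8 beats, 8/4 = 2 chords.
D: 9·7 = 63 beats, 63/1.5 = 42 chords.
E: 20·6 = 120 beats, 120/8 = 15 chords.
Total: 6 + 33 + 2 + 42 + 15 = 98.

98 chords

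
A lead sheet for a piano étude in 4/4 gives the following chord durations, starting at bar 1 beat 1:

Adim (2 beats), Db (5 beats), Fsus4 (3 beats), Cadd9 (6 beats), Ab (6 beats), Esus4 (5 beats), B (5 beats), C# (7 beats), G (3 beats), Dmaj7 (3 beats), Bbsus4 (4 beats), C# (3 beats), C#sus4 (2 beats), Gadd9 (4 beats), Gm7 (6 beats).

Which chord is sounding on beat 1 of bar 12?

Dmaj7

Beat 1 of bar 12 is beat (12−1)×4 + 1 = 45 overall.
Running totals: Adim ends at 2, Db ends at 7, Fsus4 ends at 10, Cadd9 ends at 16, Ab ends at 22, Esus4 ends at 27, B ends at 32, C# ends at 39, G ends at 42, Dmaj7 ends at 45.
Beat 45 falls within Dmaj7.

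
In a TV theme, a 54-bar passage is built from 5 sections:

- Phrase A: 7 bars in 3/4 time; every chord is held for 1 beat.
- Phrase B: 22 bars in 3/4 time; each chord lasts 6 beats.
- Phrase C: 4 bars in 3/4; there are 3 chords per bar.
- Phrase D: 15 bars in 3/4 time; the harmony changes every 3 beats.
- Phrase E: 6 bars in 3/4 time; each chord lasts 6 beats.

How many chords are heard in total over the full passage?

A: 7 bars × 3 beats = 21 beats; 1 beat/chord → 21 chords.
B: 22 bars × 3 beats = 66 beats; 6 beats/chord → 11 chords.
C: 4 bars × 3 beats = 12 beats; 1 beat/chord → 12 chords.
D: 15 bars × 3 beats = 45 beats; 3 beats/chord → 15 chords.
E: 6 bars × 3 beats = 18 beats; 6 beats/chord → 3 chords.
Total: 21 + 11 + 12 + 15 + 3 = 62.

62 chords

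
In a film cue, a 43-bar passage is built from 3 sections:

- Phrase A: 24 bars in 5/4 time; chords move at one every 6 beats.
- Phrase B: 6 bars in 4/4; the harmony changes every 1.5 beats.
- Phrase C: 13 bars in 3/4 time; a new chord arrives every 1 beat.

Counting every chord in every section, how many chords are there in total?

A: 24 bars × 5 beats = 120 beats; 6 beats/chord → 20 chords.
B: 6 bars × 4 beats = 24 beats; 1.5 beats/chord → 16 chords.
C: 13 bars × 3 beats = 39 beats; 1 beat/chord → 39 chords.
Total: 20 + 16 + 39 = 75.

75 chords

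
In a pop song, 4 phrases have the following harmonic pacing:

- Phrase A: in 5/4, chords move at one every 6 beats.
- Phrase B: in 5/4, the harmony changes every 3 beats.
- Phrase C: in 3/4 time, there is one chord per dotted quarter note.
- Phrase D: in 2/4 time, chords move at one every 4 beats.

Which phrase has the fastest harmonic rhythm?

Phrase C

A: 5 beats/bar ÷ 6 beats/chord = 5/6 chords/bar.
B: 5 beats/bar ÷ 3 beats/chord = 5/3 chords/bar.
C: 3 beats/bar ÷ 1.5 beats/chord = 2 chords/bar.
D: 2 beats/bar ÷ 4 beats/chord = 0.5 chords/bar.
Fastest is C at 2 chords/bar.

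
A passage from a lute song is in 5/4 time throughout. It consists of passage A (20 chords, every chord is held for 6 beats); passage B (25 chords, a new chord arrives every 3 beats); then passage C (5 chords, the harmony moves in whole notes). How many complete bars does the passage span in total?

43 bars

A: 20 × 6 = 120 beats = 24 bars.
B: 25 × 3 = 75 beats = 15 bars.
C: 5 × 4 = 20 beats = 4 bars.
Total: 24 + 15 + 4 = 43 bars.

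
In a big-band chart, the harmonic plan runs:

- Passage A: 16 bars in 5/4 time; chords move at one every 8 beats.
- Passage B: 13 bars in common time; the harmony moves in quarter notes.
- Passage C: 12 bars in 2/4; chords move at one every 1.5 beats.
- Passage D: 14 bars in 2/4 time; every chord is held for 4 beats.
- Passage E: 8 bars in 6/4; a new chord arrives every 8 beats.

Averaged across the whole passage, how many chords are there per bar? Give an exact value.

13/9 chords per bar

A: 16 bars of 5 beats is 80 beats; at 8 beats each that's 10 chords.
B: 13 bars of 4 beats is 52 beats; at 1 beat each that's 52 chords.
C: 12 bars of 2 beats is 24 beats; at 1.5 beats each that's 16 chords.
D: 14 bars of 2 beats is 28 beats; at 4 beats each that's 7 chords.
E: 8 bars of 6 beats is 48 beats; at 8 beats each that's 6 chords.
Overall: 91 chords over 63 bars → 91/63 = 13/9 chords per bar.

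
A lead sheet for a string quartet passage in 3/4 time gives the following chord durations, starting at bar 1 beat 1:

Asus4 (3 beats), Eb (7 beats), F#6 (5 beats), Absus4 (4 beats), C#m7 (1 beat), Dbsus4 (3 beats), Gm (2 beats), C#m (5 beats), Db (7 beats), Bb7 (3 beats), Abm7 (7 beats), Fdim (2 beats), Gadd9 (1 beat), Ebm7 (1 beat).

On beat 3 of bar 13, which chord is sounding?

Beat 3 of bar 13 is beat (13−1)×3 + 3 = 39 overall.
Running totals: Asus4 ends at 3, Eb ends at 10, F#6 ends at 15, Absus4 ends at 19, C#m7 ends at 20, Dbsus4 ends at 23, Gm ends at 25, C#m ends at 30, Db ends at 37, Bb7 ends at 40.
Beat 39 falls within Bb7.

Bb7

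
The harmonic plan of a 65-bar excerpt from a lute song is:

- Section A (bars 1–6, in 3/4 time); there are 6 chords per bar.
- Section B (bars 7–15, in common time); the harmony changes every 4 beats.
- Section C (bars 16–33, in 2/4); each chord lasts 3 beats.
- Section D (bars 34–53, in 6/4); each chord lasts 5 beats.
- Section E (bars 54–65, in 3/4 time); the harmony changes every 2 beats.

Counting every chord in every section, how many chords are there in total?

99 chords

A: 6·3 = 18 beats, 18/0.5 = 36 chords.
B: 9·4 = 36 beats, 36/4 = 9 chords.
C: 18·2 = 36 beats, 36/3 = 12 chords.
D: 20·6 = 120 beats, 120/5 = 24 chords.
E: 12·3 = 36 beats, 36/2 = 18 chords.
Total: 36 + 9 + 12 + 24 + 18 = 99.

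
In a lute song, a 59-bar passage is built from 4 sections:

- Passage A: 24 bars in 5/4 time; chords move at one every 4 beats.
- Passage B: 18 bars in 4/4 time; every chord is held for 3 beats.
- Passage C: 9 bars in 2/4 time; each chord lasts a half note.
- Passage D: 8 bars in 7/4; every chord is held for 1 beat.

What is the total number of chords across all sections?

A: 24 bars × 5 beats = 120 beats; 4 beats/chord → 30 chords.
B: 18 bars × 4 beats = 72 beats; 3 beats/chord → 24 chords.
C: 9 bars × 2 beats = 18 beats; 2 beats/chord → 9 chords.
D: 8 bars × 7 beats = 56 beats; 1 beat/chord → 56 chords.
Total: 30 + 24 + 9 + 56 = 119.

119 chords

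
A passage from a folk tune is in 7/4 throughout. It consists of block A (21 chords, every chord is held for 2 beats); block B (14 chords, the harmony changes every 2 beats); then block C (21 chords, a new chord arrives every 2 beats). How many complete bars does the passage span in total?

A: 21 × 2 = 42 beats = 6 bars.
B: 14 × 2 = 28 beats = 4 bars.
C: 21 × 2 = 42 beats = 6 bars.
Total: 6 + 4 + 6 = 16 bars.

16 bars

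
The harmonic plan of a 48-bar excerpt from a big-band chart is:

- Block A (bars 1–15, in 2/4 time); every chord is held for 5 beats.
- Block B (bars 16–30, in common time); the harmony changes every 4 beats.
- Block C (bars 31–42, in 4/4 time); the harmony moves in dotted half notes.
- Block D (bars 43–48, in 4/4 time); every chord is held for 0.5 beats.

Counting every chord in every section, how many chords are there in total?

85 chords

A has 30 beats and chords last 5 each, so 6 chords.
B has 60 beats and chords last 4 each, so 15 chords.
C has 48 beats and chords last 3 each, so 16 chords.
D has 24 beats and chords last 0.5 each, so 48 chords.
Total: 6 + 15 + 16 + 48 = 85.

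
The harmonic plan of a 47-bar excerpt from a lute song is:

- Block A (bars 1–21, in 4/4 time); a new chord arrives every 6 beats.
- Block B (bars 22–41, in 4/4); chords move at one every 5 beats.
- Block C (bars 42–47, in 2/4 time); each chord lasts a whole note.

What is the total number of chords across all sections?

A: 21·4 = 84 beats, 84/6 = 14 chords.
B: 20·4 = 80 beats, 80/5 = 16 chords.
C: 6·2 = 12 beats, 12/4 = 3 chords.
Total: 14 + 16 + 3 = 33.

33 chords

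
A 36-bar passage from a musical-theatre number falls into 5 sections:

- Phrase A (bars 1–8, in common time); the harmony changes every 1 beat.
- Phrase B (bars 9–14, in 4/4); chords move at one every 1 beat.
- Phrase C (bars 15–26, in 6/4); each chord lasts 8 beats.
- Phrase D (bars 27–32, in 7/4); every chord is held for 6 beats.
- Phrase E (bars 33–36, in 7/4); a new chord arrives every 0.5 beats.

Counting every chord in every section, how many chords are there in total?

A has 32 beats and chords last 1 each, so 32 chords.
B has 24 beats and chords last 1 each, so 24 chords.
C has 72 beats and chords last 8 each, so 9 chords.
D has 42 beats and chords last 6 each, so 7 chords.
E has 28 beats and chords last 0.5 each, so 56 chords.
Total: 32 + 24 + 9 + 7 + 56 = 128.

128 chords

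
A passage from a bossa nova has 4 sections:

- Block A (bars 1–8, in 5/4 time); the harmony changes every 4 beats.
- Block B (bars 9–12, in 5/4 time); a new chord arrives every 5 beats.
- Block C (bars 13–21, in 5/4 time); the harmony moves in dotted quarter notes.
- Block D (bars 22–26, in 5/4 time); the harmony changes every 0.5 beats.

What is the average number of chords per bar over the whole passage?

A: 8 bars of 5 beats is 40 beats; at 4 beats each that's 10 chords.
B: 4 bars of 5 beats is 20 beats; at 5 beats each that's 4 chords.
C: 9 bars of 5 beats is 45 beats; at 1.5 beats each that's 30 chords.
D: 5 bars of 5 beats is 25 beats; at 0.5 beats each that's 50 chords.
Overall: 94 chords over 26 bars → 94/26 = 47/13 chords per bar.

47/13 chords per bar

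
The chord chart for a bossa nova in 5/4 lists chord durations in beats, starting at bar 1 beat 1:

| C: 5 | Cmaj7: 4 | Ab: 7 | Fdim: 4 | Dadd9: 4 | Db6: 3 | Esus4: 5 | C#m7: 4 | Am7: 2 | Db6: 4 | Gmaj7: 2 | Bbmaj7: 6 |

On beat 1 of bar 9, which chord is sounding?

Beat 1 of bar 9 is beat (9−1)×5 + 1 = 41 overall.
Running totals: C ends at 5, Cmaj7 ends at 9, Ab ends at 16, Fdim ends at 20, Dadd9 ends at 24, Db6 ends at 27, Esus4 ends at 32, C#m7 ends at 36, Am7 ends at 38, Db6 ends at 42.
Beat 41 falls within Db6.

Db6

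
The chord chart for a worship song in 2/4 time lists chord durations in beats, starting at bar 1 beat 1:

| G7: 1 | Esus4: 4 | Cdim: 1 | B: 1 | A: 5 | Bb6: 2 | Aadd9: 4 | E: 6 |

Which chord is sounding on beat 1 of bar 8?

Beat 1 of bar 8 is beat (8−1)×2 + 1 = 15 overall.
Running totals: G7 ends at 1, Esus4 ends at 5, Cdim ends at 6, B ends at 7, A ends at 12, Bb6 ends at 14, Aadd9 ends at 18.
Beat 15 falls within Aadd9.

Aadd9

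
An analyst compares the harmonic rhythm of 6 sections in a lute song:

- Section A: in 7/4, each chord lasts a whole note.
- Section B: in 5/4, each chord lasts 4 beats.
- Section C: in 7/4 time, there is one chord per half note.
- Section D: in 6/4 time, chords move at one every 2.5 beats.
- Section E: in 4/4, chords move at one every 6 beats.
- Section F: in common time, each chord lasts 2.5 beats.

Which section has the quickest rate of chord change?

A: each chord is 4 beats in 7/4, so 1.75 per bar.
B: each chord is 4 beats in 5/4, so 1.25 per bar.
C: each chord is 2 beats in 7/4, so 3.5 per bar.
D: each chord is 2.5 beats in 6/4, so 2.4 per bar.
E: each chord is 6 beats in 4/4, so 2/3 per bar.
F: each chord is 2.5 beats in 4/4, so 1.6 per bar.
Fastest is C at 3.5 chords/bar.

Section C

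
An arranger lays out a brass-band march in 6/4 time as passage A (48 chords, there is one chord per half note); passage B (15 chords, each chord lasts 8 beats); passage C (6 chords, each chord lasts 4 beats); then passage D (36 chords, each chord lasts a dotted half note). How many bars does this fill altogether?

A: 48 × 2 = 96 beats = 16 bars.
B: 15 × 8 = 120 beats = 20 bars.
C: 6 × 4 = 24 beats = 4 bars.
D: 36 × 3 = 108 beats = 18 bars.
Total: 16 + 20 + 4 + 18 = 58 bars.

58 bars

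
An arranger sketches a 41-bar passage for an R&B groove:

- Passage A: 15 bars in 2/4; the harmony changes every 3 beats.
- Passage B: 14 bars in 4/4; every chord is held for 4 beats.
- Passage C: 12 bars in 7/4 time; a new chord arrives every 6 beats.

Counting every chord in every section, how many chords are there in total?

38 chords

A: 15·2 = 30 beats, 30/3 = 10 chords.
B: 14·4 = 56 beats, 56/4 = 14 chords.
C: 12·7 = 84 beats, 84/6 = 14 chords.
Total: 10 + 14 + 14 = 38.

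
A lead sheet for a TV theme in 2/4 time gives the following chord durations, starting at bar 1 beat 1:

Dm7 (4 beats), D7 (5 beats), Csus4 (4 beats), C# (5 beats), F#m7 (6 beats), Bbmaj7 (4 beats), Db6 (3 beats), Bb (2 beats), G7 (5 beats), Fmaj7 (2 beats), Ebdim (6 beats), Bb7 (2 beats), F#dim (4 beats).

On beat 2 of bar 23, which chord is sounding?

Beat 2 of bar 23 is beat (23−1)×2 + 2 = 46 overall.
Running totals: Dm7 ends at 4, D7 ends at 9, Csus4 ends at 13, C# ends at 18, F#m7 ends at 24, Bbmaj7 ends at 28, Db6 ends at 31, Bb ends at 33, G7 ends at 38, Fmaj7 ends at 40, Ebdim ends at 46.
Beat 46 falls within Ebdim.

Ebdim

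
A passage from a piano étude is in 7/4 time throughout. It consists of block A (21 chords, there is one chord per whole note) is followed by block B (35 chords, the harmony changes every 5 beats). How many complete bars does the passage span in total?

37 bars

A: 21 × 4 = 84 beats = 12 bars.
B: 35 × 5 = 175 beats = 25 bars.
Total: 12 + 25 = 37 bars.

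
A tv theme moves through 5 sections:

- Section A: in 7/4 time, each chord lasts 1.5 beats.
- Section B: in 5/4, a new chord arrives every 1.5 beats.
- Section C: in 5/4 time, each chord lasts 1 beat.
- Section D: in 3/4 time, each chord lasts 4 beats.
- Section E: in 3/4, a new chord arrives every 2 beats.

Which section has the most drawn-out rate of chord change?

A: 7/1.5 = 14/3 chords/bar.
B: 5/1.5 = 10/3 chords/bar.
C: 5/1 = 5 chords/bar.
D: 3/4 = 0.75 chords/bar.
E: 3/2 = 1.5 chords/bar.
Slowest is D at 0.75 chords/bar.

Section D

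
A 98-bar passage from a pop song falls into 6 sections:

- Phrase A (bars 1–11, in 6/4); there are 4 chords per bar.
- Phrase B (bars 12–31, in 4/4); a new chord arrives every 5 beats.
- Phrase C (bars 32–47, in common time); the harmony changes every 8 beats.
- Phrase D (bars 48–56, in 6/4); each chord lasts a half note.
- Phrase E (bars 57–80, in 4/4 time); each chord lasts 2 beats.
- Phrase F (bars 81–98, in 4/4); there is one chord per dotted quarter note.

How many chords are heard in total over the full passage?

191 chords

A: 11·6 = 66 beats, 66/1.5 = 44 chords.
B: 20·4 = 80 beats, 80/5 = 16 chords.
C: 16·4 = 64 beats, 64/8 = 8 chords.
D: 9·6 = 54 beats, 54/2 = 27 chords.
E: 24·4 = 96 beats, 96/2 = 48 chords.
F: 18·4 = 72 beats, 72/1.5 = 48 chords.
Total: 44 + 16 + 8 + 27 + 48 + 48 = 191.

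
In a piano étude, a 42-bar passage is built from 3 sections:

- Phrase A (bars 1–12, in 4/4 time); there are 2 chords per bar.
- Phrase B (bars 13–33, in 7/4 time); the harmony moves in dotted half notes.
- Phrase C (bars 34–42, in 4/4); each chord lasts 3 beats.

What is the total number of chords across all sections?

85 chords

A: 12 bars × 4 beats = 48 beats; 2 beats/chord → 24 chords.
B: 21 bars × 7 beats = 147 beats; 3 beats/chord → 49 chords.
C: 9 bars × 4 beats = 36 beats; 3 beats/chord → 12 chords.
Total: 24 + 49 + 12 = 85.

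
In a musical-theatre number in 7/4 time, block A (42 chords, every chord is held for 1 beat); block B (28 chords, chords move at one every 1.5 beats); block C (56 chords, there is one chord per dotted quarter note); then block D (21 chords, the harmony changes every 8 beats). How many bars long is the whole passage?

A: 42 × 1 = 42 beats = 6 bars.
B: 28 × 1.5 = 42 beats = 6 bars.
C: 56 × 1.5 = 84 beats = 12 bars.
D: 21 × 8 = 168 beats = 24 bars.
Total: 6 + 6 + 12 + 24 = 48 bars.

48 bars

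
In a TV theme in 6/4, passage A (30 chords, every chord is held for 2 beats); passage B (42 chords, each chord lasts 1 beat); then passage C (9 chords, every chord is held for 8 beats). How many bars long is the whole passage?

29 bars

A: 30 × 2 = 60 beats = 10 bars.
B: 42 × 1 = 42 beats = 7 bars.
C: 9 × 8 = 72 beats = 12 bars.
Total: 10 + 7 + 12 = 29 bars.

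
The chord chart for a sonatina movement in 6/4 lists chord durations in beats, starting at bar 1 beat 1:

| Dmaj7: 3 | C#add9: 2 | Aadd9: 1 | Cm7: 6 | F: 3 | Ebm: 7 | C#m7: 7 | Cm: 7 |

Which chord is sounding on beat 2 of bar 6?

Beat 2 of bar 6 is beat (6−1)×6 + 2 = 32 overall.
Running totals: Dmaj7 ends at 3, C#add9 ends at 5, Aadd9 ends at 6, Cm7 ends at 12, F ends at 15, Ebm ends at 22, C#m7 ends at 29, Cm ends at 36.
Beat 32 falls within Cm.

Cm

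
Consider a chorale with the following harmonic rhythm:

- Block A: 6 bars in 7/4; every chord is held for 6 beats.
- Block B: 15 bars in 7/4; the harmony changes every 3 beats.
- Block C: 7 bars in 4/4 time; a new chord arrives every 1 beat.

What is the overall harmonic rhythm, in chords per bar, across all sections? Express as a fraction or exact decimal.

2.5 chords per bar

A: 6 bars of 7 beats is 42 beats; at 6 beats each that's 7 chords.
B: 15 bars of 7 beats is 105 beats; at 3 beats each that's 35 chords.
C: 7 bars of 4 beats is 28 beats; at 1 beat each that's 28 chords.
Overall: 70 chords over 28 bars → 70/28 = 2.5 chords per bar.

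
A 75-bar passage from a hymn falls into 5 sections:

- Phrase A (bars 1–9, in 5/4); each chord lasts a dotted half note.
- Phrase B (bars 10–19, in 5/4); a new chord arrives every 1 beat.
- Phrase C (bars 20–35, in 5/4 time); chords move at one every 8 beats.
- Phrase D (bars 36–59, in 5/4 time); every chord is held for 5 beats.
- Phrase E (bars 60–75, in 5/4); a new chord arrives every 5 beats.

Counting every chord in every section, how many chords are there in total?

115 chords

A has 45 beats and chords last 3 each, so 15 chords.
B has 50 beats and chords last 1 each, so 50 chords.
C has 80 beats and chords last 8 each, so 10 chords.
D has 120 beats and chords last 5 each, so 24 chords.
E has 80 beats and chords last 5 each, so 16 chords.
Total: 15 + 50 + 10 + 24 + 16 = 115.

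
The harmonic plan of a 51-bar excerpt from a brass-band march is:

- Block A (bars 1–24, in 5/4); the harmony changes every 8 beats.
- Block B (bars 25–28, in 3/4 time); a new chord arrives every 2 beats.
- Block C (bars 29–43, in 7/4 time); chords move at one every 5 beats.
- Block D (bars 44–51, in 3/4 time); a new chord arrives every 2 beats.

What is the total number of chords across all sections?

54 chords

A has 120 beats and chords last 8 each, so 15 chords.
B has 12 beats and chords last 2 each, so 6 chords.
C has 105 beats and chords last 5 each, so 21 chords.
D has 24 beats and chords last 2 each, so 12 chords.
Total: 15 + 6 + 21 + 12 = 54.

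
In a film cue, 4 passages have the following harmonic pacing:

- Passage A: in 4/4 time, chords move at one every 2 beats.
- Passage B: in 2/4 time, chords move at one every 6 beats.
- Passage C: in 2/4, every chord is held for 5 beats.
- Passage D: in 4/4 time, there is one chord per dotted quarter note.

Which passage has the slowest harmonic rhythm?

Passage B

A: each chord is 2 beats in 4/4, so 2 per bar.
B: each chord is 6 beats in 2/4, so 1/3 per bar.
C: each chord is 5 beats in 2/4, so 0.4 per bar.
D: each chord is 1.5 beats in 4/4, so 8/3 per bar.
Slowest is B at 1/3 chords/bar.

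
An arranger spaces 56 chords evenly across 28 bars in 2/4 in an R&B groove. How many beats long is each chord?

1 beat

28 bars × 2 beats/bar = 56 beats total.
56 beats ÷ 56 chords = 1 beats per chord.
(That is a quarter note.)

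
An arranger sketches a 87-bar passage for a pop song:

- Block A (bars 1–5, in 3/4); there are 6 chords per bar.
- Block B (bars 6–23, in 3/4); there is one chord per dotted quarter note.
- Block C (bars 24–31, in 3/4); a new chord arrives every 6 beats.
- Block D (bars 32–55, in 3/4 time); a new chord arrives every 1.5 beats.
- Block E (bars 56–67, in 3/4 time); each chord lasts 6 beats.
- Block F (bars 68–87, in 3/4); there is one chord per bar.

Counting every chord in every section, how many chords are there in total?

A: 5 bars × 3 beats = 15 beats; 0.5 beats/chord → 30 chords.
B: 18 bars × 3 beats = 54 beats; 1.5 beats/chord → 36 chords.
C: 8 bars × 3 beats = 24 beats; 6 beats/chord → 4 chords.
D: 24 bars × 3 beats = 72 beats; 1.5 beats/chord → 48 chords.
E: 12 bars × 3 beats = 36 beats; 6 beats/chord → 6 chords.
F: 20 bars × 3 beats = 60 beats; 3 beats/chord → 20 chords.
Total: 30 + 36 + 4 + 48 + 6 + 20 = 144.

144 chords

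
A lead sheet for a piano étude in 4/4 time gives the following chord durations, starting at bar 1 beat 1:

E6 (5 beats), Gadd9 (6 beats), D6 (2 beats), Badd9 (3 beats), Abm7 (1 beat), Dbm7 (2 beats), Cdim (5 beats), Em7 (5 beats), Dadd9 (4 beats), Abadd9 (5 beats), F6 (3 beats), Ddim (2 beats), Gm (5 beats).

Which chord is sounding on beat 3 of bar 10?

F6

Beat 3 of bar 10 is beat (10−1)×4 + 3 = 39 overall.
Running totals: E6 ends at 5, Gadd9 ends at 11, D6 ends at 13, Badd9 ends at 16, Abm7 ends at 17, Dbm7 ends at 19, Cdim ends at 24, Em7 ends at 29, Dadd9 ends at 33, Abadd9 ends at 38, F6 ends at 41.
Beat 39 falls within F6.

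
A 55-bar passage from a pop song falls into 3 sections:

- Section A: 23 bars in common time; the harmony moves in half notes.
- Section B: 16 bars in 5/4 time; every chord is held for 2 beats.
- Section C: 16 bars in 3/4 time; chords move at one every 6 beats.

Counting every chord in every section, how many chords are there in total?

94 chords

A: 23 bars × 4 beats = 92 beats; 2 beats/chord → 46 chords.
B: 16 bars × 5 beats = 80 beats; 2 beats/chord → 40 chords.
C: 16 bars × 3 beats = 48 beats; 6 beats/chord → 8 chords.
Total: 46 + 40 + 8 = 94.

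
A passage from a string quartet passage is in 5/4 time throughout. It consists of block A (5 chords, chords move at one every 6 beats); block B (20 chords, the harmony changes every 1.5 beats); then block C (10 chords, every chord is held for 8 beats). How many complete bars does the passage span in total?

A: 5 × 6 = 30 beats = 6 bars.
B: 20 × 1.5 = 30 beats = 6 bars.
C: 10 × 8 = 80 beats = 16 bars.
Total: 6 + 6 + 16 = 28 bars.

28 bars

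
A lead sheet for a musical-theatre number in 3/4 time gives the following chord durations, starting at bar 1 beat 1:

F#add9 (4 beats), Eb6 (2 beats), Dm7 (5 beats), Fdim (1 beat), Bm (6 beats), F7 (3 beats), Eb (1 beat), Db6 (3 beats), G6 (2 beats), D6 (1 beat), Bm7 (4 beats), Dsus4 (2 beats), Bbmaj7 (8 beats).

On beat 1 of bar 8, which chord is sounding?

Eb

Beat 1 of bar 8 is beat (8−1)×3 + 1 = 22 overall.
Running totals: F#add9 ends at 4, Eb6 ends at 6, Dm7 ends at 11, Fdim ends at 12, Bm ends at 18, F7 ends at 21, Eb ends at 22.
Beat 22 falls within Eb.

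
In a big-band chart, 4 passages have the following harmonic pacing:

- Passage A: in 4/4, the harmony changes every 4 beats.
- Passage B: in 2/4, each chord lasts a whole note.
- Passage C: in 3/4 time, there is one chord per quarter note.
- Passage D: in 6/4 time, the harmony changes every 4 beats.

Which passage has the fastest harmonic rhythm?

Passage C

A: 4/4 = 1 chord/bar.
B: 2/4 = 0.5 chords/bar.
C: 3/1 = 3 chords/bar.
D: 6/4 = 1.5 chords/bar.
Fastest is C at 3 chords/bar.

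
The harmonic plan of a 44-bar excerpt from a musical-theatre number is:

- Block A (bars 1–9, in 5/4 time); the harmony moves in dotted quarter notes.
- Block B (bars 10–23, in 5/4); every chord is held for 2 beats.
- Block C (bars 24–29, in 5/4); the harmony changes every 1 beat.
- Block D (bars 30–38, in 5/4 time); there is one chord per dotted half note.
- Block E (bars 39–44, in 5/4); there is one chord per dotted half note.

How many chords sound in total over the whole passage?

120 chords

A: 9 bars × 5 beats = 45 beats; 1.5 beats/chord → 30 chords.
B: 14 bars × 5 beats = 70 beats; 2 beats/chord → 35 chords.
C: 6 bars × 5 beats = 30 beats; 1 beat/chord → 30 chords.
D: 9 bars × 5 beats = 45 beats; 3 beats/chord → 15 chords.
E: 6 bars × 5 beats = 30 beats; 3 beats/chord → 10 chords.
Total: 30 + 35 + 30 + 15 + 10 = 120.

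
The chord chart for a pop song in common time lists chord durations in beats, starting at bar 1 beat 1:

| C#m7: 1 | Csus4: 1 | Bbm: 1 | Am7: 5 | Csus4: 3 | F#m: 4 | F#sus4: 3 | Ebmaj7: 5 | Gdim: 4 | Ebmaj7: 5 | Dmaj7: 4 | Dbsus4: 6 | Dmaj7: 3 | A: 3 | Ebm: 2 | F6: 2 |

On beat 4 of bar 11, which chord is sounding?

Beat 4 of bar 11 is beat (11−1)×4 + 4 = 44 overall.
Running totals: C#m7 ends at 1, Csus4 ends at 2, Bbm ends at 3, Am7 ends at 8, Csus4 ends at 11, F#m ends at 15, F#sus4 ends at 18, Ebmaj7 ends at 23, Gdim ends at 27, Ebmaj7 ends at 32, Dmaj7 ends at 36, Dbsus4 ends at 42, Dmaj7 ends at 45.
Beat 44 falls within Dmaj7.

Dmaj7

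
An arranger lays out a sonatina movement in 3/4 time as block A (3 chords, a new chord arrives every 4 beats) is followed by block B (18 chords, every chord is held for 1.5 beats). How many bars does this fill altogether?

13 bars

A: 3 × 4 = 12 beats = 4 bars.
B: 18 × 1.5 = 27 beats = 9 bars.
Total: 4 + 9 = 13 bars.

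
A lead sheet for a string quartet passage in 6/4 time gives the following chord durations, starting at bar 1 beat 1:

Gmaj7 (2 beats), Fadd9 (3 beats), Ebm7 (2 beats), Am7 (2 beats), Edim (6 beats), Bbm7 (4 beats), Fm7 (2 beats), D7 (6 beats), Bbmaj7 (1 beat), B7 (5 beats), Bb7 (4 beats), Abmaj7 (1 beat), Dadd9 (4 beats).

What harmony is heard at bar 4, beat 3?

Fm7

Beat 3 of bar 4 is beat (4−1)×6 + 3 = 21 overall.
Running totals: Gmaj7 ends at 2, Fadd9 ends at 5, Ebm7 ends at 7, Am7 ends at 9, Edim ends at 15, Bbm7 ends at 19, Fm7 ends at 21.
Beat 21 falls within Fm7.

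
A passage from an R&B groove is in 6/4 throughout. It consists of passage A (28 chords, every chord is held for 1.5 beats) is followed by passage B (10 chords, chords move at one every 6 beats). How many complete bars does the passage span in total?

A: 28 × 1.5 = 42 beats = 7 bars.
B: 10 × 6 = 60 beats = 10 bars.
Total: 7 + 10 = 17 bars.

17 bars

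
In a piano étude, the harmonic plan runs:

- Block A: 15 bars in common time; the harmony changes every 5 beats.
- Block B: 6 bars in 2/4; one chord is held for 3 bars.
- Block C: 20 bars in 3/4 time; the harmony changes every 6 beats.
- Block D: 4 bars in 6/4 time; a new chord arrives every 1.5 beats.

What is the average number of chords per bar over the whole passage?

A: 15 bars of 4 beats is 60 beats; at 5 beats each that's 12 chords.
B: 6 bars of 2 beats is 12 beats; at 6 beats each that's 2 chords.
C: 20 bars of 3 beats is 60 beats; at 6 beats each that's 10 chords.
D: 4 bars of 6 beats is 24 beats; at 1.5 beats each that's 16 chords.
Overall: 40 chords over 45 bars → 40/45 = 8/9 chords per bar.

8/9 chords per bar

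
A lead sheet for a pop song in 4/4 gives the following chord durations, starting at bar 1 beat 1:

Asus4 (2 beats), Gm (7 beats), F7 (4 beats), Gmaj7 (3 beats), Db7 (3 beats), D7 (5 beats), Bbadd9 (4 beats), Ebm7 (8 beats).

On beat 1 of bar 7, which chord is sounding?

Bbadd9

Beat 1 of bar 7 is beat (7−1)×4 + 1 = 25 overall.
Running totals: Asus4 ends at 2, Gm ends at 9, F7 ends at 13, Gmaj7 ends at 16, Db7 ends at 19, D7 ends at 24, Bbadd9 ends at 28.
Beat 25 falls within Bbadd9.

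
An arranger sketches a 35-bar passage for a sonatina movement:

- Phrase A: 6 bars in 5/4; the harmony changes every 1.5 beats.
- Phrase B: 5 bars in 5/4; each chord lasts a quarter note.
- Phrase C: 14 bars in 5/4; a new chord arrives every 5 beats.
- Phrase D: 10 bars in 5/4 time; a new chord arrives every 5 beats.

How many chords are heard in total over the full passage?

A: 6 bars × 5 beats = 30 beats; 1.5 beats/chord → 20 chords.
B: 5 bars × 5 beats = 25 beats; 1 beat/chord → 25 chords.
C: 14 bars × 5 beats = 70 beats; 5 beats/chord → 14 chords.
D: 10 bars × 5 beats = 50 beats; 5 beats/chord → 10 chords.
Total: 20 + 25 + 14 + 10 = 69.

69 chords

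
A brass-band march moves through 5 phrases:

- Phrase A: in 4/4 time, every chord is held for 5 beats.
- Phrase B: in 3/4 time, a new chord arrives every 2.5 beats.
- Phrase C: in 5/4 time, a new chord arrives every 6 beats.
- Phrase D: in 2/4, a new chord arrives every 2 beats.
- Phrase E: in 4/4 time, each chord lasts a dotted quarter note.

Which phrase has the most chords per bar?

A: 4 beats/bar ÷ 5 beats/chord = 0.8 chords/bar.
B: 3 beats/bar ÷ 2.5 beats/chord = 1.2 chords/bar.
C: 5 beats/bar ÷ 6 beats/chord = 5/6 chords/bar.
D: 2 beats/bar ÷ 2 beats/chord = 1 chord/bar.
E: 4 beats/bar ÷ 1.5 beats/chord = 8/3 chords/bar.
Fastest is E at 8/3 chords/bar.

Phrase E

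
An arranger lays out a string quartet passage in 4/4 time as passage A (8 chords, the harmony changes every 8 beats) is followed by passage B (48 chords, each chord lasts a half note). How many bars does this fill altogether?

A: 8 × 8 = 64 beats = 16 bars.
B: 48 × 2 = 96 beats = 24 bars.
Total: 16 + 24 = 40 bars.

40 bars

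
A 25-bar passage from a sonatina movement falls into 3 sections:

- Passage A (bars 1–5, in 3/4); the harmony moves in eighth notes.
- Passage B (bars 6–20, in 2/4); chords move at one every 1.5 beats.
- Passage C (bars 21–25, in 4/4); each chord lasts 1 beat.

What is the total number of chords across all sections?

A: 5·3 = 15 beats, 15/0.5 = 30 chords.
B: 15·2 = 30 beats, 30/1.5 = 20 chords.
C: 5·4 = 20 beats, 20/1 = 20 chords.
Total: 30 + 20 + 20 = 70.

70 chords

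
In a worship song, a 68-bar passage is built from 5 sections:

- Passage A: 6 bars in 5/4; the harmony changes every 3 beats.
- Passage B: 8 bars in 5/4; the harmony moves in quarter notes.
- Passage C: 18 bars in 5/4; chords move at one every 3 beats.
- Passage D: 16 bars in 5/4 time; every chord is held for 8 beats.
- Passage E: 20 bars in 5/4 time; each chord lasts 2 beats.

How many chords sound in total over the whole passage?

140 chords

A: 6·5 = 30 beats, 30/3 = 10 chords.
B: 8·5 = 40 beats, 40/1 = 40 chords.
C: 18·5 = 90 beats, 90/3 = 30 chords.
D: 16·5 = 80 beats, 80/8 = 10 chords.
E: 20·5 = 100 beats, 100/2 = 50 chords.
Total: 10 + 40 + 30 + 10 + 50 = 140.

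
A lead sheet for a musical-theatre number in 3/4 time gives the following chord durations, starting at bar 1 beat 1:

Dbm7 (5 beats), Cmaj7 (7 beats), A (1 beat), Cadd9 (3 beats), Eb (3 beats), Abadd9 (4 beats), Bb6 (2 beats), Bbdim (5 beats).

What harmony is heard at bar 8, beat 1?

Beat 1 of bar 8 is beat (8−1)×3 + 1 = 22 overall.
Running totals: Dbm7 ends at 5, Cmaj7 ends at 12, A ends at 13, Cadd9 ends at 16, Eb ends at 19, Abadd9 ends at 23.
Beat 22 falls within Abadd9.

Abadd9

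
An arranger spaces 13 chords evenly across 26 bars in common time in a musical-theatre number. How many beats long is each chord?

8 beats

26 bars × 4 beats/bar = 104 beats total.
104 beats ÷ 13 chords = 8 beats per chord.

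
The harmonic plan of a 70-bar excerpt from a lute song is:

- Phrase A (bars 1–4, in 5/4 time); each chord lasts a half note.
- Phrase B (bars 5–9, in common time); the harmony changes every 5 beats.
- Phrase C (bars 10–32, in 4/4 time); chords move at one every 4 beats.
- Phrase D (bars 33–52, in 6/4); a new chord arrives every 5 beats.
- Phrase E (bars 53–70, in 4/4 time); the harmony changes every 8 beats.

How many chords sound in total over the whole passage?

A: 4·5 = 20 beats, 20/2 = 10 chords.
B: 5·4 = 20 beats, 20/5 = 4 chords.
C: 23·4 = 92 beats, 92/4 = 23 chords.
D: 20·6 = 120 beats, 120/5 = 24 chords.
E: 18·4 = 72 beats, 72/8 = 9 chords.
Total: 10 + 4 + 23 + 24 + 9 = 70.

70 chords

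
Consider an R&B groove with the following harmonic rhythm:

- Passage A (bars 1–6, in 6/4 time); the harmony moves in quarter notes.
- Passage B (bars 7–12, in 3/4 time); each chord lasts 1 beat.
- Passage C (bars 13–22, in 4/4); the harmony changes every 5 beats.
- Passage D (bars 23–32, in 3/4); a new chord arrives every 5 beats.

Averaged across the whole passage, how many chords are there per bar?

A: 6 bars of 6 beats is 36 beats; at 1 beat each that's 36 chords.
B: 6 bars of 3 beats is 18 beats; at 1 beat each that's 18 chords.
C: 10 bars of 4 beats is 40 beats; at 5 beats each that's 8 chords.
D: 10 bars of 3 beats is 30 beats; at 5 beats each that's 6 chords.
Overall: 68 chords over 32 bars → 68/32 = 2.125 chords per bar.

2.125 chords per bar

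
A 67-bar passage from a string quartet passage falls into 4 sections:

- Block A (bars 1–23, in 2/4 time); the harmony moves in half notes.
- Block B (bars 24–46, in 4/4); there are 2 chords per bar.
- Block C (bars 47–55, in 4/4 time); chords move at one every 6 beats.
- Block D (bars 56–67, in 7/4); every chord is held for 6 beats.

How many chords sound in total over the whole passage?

89 chords

A has 46 beats and chords last 2 each, so 23 chords.
B has 92 beats and chords last 2 each, so 46 chords.
C has 36 beats and chords last 6 each, so 6 chords.
D has 84 beats and chords last 6 each, so 14 chords.
Total: 23 + 46 + 6 + 14 = 89.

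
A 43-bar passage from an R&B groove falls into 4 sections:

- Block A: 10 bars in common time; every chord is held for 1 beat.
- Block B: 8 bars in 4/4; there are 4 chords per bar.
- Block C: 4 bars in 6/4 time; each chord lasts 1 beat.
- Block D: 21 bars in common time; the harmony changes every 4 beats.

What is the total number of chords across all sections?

A: 10 bars × 4 beats = 40 beats; 1 beat/chord → 40 chords.
B: 8 bars × 4 beats = 32 beats; 1 beat/chord → 32 chords.
C: 4 bars × 6 beats = 24 beats; 1 beat/chord → 24 chords.
D: 21 bars × 4 beats = 84 beats; 4 beats/chord → 21 chords.
Total: 40 + 32 + 24 + 21 = 117.

117 chords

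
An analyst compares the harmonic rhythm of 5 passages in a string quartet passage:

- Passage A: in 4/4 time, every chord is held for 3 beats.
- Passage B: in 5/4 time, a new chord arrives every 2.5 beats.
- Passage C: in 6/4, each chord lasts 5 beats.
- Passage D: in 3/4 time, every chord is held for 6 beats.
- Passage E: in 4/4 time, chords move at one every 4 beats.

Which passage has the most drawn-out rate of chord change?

Passage D

A: 4 beats/bar ÷ 3 beats/chord = 4/3 chords/bar.
B: 5 beats/bar ÷ 2.5 beats/chord = 2 chords/bar.
C: 6 beats/bar ÷ 5 beats/chord = 1.2 chords/bar.
D: 3 beats/bar ÷ 6 beats/chord = 0.5 chords/bar.
E: 4 beats/bar ÷ 4 beats/chord = 1 chord/bar.
Slowest is D at 0.5 chords/bar.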